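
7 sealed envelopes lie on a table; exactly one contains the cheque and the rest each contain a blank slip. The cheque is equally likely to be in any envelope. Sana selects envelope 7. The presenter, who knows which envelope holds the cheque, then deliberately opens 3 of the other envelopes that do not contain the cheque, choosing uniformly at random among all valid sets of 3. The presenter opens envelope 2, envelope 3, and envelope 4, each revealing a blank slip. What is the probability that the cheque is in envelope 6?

2/7

Condition on the true location of the cheque.
If it is in any of envelopes 1, 5, and 6 (prior 1/7 each): the presenter has 10 equally likely choices, so probability 1/10; weight (1/7)·(1/10) = 1/70 each.
If it is in any of envelopes 2, 3, and 4 (prior 1/7 each): that envelope was opened and seen not to hold the prize — ruled out; weight (1/7)·0 = 0 each.
If it is in envelope 7 (prior 1/7): the presenter has 20 equally likely choices, so probability 1/20; weight (1/7)·(1/20) = 1/140.
The weights sum to 1/20.
So P(the cheque in envelope 6 | the presenter opened envelope 2, envelope 3, and envelope 4) = (1/70) / (1/20) = 2/7.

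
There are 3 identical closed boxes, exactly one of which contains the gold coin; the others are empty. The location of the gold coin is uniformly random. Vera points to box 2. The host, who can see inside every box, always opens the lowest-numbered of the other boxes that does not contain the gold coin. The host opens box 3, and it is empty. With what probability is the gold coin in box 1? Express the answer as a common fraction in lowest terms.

Consider each possible location of the gold coin in turn.
If it is in box 1 (prior 1/3): box 3 is the lowest-numbered option available, probability 1; weight (1/3)·1 = 1/3.
If it is in box 2 (prior 1/3): the host would have opened box 1 instead, probability 0; weight (1/3)·0 = 0.
If it is in box 3 (prior 1/3): the host opened box 3, so this case is ruled out; weight (1/3)·0 = 0.
The weights sum to 1/3.
So P(the gold coin in box 1 | the host opened box 3) = (1/3) / (1/3) = 1.

1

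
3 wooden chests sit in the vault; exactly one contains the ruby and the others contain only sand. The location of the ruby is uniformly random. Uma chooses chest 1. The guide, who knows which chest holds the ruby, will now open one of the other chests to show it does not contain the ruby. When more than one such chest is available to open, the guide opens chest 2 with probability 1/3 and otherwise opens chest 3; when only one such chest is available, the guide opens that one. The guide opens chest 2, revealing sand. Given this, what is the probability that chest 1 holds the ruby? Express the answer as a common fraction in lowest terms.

1/4

Consider each possible location of the ruby in turn.
If it is in chest 1 (prior 1/3): chest 2 is available, opened with probability 1/3; weight (1/3)·(1/3) = 1/9.
If it is in chest 2 (prior 1/3): the guide opened chest 2, so this case is ruled out; weight (1/3)·0 = 0.
If it is in chest 3 (prior 1/3): only chest 2 is available, probability 1; weight (1/3)·1 = 1/3.
The weights sum to 4/9.
So P(the ruby in chest 1 | the guide opened chest 2) = (1/9) / (4/9) = 1/4.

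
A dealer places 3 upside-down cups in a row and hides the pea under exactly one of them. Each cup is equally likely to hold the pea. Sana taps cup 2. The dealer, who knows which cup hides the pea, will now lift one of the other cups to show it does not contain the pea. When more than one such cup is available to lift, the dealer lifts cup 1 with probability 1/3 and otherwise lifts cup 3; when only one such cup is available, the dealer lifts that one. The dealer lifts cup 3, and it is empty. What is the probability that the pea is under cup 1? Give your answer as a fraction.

Apply Bayes' rule, conditioning on where the pea actually is.
If it is under cup 1 (prior 1/3): only cup 3 is available, probability 1; weight (1/3)·1 = 1/3.
If it is under cup 2 (prior 1/3): cup 1 is available but not opened, probability 2/3; weight (1/3)·(2/3) = 2/9.
If it is under cup 3 (prior 1/3): the dealer opened cup 3, so this case is ruled out; weight (1/3)·0 = 0.
The weights sum to 5/9.
So P(the pea under cup 1 | the dealer opened cup 3) = (1/3) / (5/9) = 3/5.

3/5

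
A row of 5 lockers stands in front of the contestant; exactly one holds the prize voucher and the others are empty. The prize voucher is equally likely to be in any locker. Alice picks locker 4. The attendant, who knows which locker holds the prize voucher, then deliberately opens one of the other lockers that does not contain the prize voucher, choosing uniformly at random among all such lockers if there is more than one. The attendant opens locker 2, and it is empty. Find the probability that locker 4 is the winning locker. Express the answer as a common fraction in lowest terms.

1/5

Apply Bayes' rule, conditioning on where the prize voucher actually is.
If it is in any of lockers 1, 3, and 5 (prior 1/5 each): the attendant has 3 equally likely choices, so probability 1/3; weight (1/5)·(1/3) = 1/15 each.
If it is in locker 2 (prior 1/5): the attendant opened locker 2, so this case is ruled out; weight (1/5)·0 = 0.
If it is in locker 4 (prior 1/5): the attendant has 4 equally likely choices, so probability 1/4; weight (1/5)·(1/4) = 1/20.
The weights sum to 1/4.
So P(the prize voucher in locker 4 | the attendant opened locker 2) = (1/20) / (1/4) = 1/5.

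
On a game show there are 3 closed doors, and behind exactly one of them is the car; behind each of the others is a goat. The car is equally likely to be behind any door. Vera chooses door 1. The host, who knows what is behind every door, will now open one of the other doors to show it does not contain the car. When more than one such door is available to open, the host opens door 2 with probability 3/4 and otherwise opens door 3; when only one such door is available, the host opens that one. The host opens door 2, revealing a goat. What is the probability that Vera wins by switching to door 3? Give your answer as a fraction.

4/7

Consider each possible location of the car in turn.
If it is behind door 1 (prior 1/3): door 2 is available, opened with probability 3/4; weight (1/3)·(3/4) = 1/4.
If it is behind door 2 (prior 1/3): the host opened door 2, so this case is ruled out; weight (1/3)·0 = 0.
If it is behind door 3 (prior 1/3): only door 2 is available, probability 1; weight (1/3)·1 = 1/3.
The weights sum to 7/12.
So P(the car behind door 3 | the host opened door 2) = (1/3) / (7/12) = 4/7.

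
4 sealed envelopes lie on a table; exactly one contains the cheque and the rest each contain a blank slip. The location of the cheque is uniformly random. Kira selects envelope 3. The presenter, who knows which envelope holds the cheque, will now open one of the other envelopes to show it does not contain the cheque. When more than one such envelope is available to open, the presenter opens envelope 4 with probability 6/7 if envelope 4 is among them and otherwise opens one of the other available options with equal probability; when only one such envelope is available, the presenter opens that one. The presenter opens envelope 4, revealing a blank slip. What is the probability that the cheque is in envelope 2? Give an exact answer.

Apply Bayes' rule, conditioning on where the cheque actually is.
If it is in any of envelopes 1, 2, and 3 (prior 1/4 each): envelope 4 is available, opened with probability 6/7; weight (1/4)·(6/7) = 3/14 each.
If it is in envelope 4 (prior 1/4): the presenter opened envelope 4, so this case is ruled out; weight (1/4)·0 = 0.
The weights sum to 9/14.
So P(the cheque in envelope 2 | the presenter opened envelope 4) = (3/14) / (9/14) = 1/3.

1/3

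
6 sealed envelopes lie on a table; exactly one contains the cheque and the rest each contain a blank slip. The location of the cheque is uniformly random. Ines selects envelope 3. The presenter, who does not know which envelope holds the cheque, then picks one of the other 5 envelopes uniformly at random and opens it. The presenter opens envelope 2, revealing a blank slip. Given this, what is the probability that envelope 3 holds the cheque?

Because the presenter chose which envelope to open without knowing where the cheque is, the choice is independent of the prize location. Learning that envelope 2 does not hold the cheque simply rules out that one location and leaves the remaining 5 envelopes still equally likely by symmetry.
So P(the cheque in envelope 3) = 1/5.

1/5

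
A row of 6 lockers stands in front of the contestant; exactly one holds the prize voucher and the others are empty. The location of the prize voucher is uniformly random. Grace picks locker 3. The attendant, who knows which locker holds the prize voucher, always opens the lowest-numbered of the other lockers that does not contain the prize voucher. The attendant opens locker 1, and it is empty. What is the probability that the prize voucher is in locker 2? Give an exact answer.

Consider each possible location of the prize voucher in turn.
If it is in locker 1 (prior 1/6): the attendant opened locker 1, so this case is ruled out; weight (1/6)·0 = 0.
If it is in any of lockers 2, 3, 4, 5, and 6 (prior 1/6 each): locker 1 is the lowest-numbered option available, probability 1; weight (1/6)·1 = 1/6 each.
The weights sum to 5/6.
So P(the prize voucher in locker 2 | the attendant opened locker 1) = (1/6) / (5/6) = 1/5.

1/5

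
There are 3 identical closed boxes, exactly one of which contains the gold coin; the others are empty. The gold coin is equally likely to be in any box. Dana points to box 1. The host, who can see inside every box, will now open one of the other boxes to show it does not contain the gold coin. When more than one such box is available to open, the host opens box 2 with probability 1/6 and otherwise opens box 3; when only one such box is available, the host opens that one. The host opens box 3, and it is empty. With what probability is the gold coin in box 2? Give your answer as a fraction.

6/11

Condition on the true location of the gold coin.
If it is in box 1 (prior 1/3): box 2 is available but not opened, probability 5/6; weight (1/3)·(5/6) = 5/18.
If it is in box 2 (prior 1/3): only box 3 is available, probability 1; weight (1/3)·1 = 1/3.
If it is in box 3 (prior 1/3): the host opened box 3, so this case is ruled out; weight (1/3)·0 = 0.
The weights sum to 11/18.
So P(the gold coin in box 2 | the host opened box 3) = (1/3) / (11/18) = 6/11.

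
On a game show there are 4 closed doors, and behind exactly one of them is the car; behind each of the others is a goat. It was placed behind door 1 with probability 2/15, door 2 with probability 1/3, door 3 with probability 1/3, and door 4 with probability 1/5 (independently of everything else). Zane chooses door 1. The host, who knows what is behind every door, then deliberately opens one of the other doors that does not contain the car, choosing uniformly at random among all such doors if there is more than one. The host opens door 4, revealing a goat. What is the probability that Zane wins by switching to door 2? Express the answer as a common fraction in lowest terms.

15/34

Apply Bayes' rule, conditioning on where the car actually is.
If it is behind door 1 (prior 2/15): the host has 3 equally likely choices, so probability 1/3; weight (2/15)·(1/3) = 2/45.
If it is behind either of doors 2 and 3 (prior 1/3 each): the host has 2 equally likely choices, so probability 1/2; weight (1/3)·(1/2) = 1/6 each.
If it is behind door 4 (prior 1/5): the host opened door 4, so this case is ruled out; weight (1/5)·0 = 0.
The weights sum to 17/45.
So P(the car behind door 2 | the host opened door 4) = (1/6) / (17/45) = 15/34.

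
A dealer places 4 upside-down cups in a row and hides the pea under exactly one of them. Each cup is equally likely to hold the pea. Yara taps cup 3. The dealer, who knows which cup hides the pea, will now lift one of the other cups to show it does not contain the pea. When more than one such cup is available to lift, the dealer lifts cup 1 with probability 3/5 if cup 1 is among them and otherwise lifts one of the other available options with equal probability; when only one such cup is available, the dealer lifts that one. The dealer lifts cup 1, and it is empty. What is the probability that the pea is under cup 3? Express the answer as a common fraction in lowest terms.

Consider each possible location of the pea in turn.
If it is under cup 1 (prior 1/4): the dealer opened cup 1, so this case is ruled out; weight (1/4)·0 = 0.
If it is under any of cups 2, 3, and 4 (prior 1/4 each): cup 1 is available, opened with probability 3/5; weight (1/4)·(3/5) = 3/20 each.
The weights sum to 9/20.
So P(the pea under cup 3 | the dealer opened cup 1) = (3/20) / (9/20) = 1/3.

1/3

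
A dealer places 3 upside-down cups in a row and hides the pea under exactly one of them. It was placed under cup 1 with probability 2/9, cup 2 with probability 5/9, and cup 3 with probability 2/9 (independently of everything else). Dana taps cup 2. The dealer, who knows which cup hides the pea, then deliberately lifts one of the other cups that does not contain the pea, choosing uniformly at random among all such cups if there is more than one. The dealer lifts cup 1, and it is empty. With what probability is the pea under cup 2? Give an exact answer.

5/9

Consider each possible location of the pea in turn.
If it is under cup 1 (prior 2/9): the dealer opened cup 1, so this case is ruled out; weight (2/9)·0 = 0.
If it is under cup 2 (prior 5/9): the dealer has 2 equally likely choices, so probability 1/2; weight (5/9)·(1/2) = 5/18.
If it is under cup 3 (prior 2/9): the dealer has no choice, probability 1; weight (2/9)·1 = 2/9.
The weights sum to 1/2.
So P(the pea under cup 2 | the dealer opened cup 1) = (5/18) / (1/2) = 5/9.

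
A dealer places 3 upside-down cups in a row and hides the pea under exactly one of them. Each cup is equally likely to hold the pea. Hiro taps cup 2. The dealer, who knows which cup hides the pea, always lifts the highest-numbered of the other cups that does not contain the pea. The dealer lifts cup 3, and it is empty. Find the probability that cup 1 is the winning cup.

1/2

Condition on the true location of the pea.
If it is under either of cups 1 and 2 (prior 1/3 each): cup 3 is the highest-numbered option available, probability 1; weight (1/3)·1 = 1/3 each.
If it is under cup 3 (prior 1/3): the dealer opened cup 3, so this case is ruled out; weight (1/3)·0 = 0.
The weights sum to 2/3.
So P(the pea under cup 1 | the dealer opened cup 3) = (1/3) / (2/3) = 1/2.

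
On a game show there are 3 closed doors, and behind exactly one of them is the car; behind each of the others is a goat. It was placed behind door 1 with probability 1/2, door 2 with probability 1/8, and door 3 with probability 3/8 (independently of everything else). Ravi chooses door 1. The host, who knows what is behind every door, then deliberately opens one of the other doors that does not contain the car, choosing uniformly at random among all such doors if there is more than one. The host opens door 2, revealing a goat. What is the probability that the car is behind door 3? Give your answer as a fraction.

3/5

Consider each possible location of the car in turn.
If it is behind door 1 (prior 1/2): the host has 2 equally likely choices, so probability 1/2; weight (1/2)·(1/2) = 1/4.
If it is behind door 2 (prior 1/8): the host opened door 2, so this case is ruled out; weight (1/8)·0 = 0.
If it is behind door 3 (prior 3/8): the host has no choice, probability 1; weight (3/8)·1 = 3/8.
The weights sum to 5/8.
So P(the car behind door 3 | the host opened door 2) = (3/8) / (5/8) = 3/5.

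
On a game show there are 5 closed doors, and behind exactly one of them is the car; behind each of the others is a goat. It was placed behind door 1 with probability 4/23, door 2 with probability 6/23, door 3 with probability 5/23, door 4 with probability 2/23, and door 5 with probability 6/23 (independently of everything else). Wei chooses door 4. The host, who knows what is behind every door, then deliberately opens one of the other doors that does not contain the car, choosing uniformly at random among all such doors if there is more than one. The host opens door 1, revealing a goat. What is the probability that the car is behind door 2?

12/37

Condition on the true location of the car.
If it is behind door 1 (prior 4/23): the host opened door 1, so this case is ruled out; weight (4/23)·0 = 0.
If it is behind either of doors 2 and 5 (prior 6/23 each): the host has 3 equally likely choices, so probability 1/3; weight (6/23)·(1/3) = 2/23 each.
If it is behind door 3 (prior 5/23): the host has 3 equally likely choices, so probability 1/3; weight (5/23)·(1/3) = 5/69.
If it is behind door 4 (prior 2/23): the host has 4 equally likely choices, so probability 1/4; weight (2/23)·(1/4) = 1/46.
The weights sum to 37/138.
So P(the car behind door 2 | the host opened door 1) = (2/23) / (37/138) = 12/37.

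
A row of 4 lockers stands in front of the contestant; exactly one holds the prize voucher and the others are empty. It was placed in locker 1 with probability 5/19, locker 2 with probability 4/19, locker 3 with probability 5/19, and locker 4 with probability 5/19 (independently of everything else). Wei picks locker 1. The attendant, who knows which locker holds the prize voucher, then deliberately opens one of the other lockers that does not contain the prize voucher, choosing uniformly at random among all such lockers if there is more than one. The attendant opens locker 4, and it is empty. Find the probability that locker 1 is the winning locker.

Consider each possible location of the prize voucher in turn.
If it is in locker 1 (prior 5/19): the attendant has 3 equally likely choices, so probability 1/3; weight (5/19)·(1/3) = 5/57.
If it is in locker 2 (prior 4/19): the attendant has 2 equally likely choices, so probability 1/2; weight (4/19)·(1/2) = 2/19.
If it is in locker 3 (prior 5/19): the attendant has 2 equally likely choices, so probability 1/2; weight (5/19)·(1/2) = 5/38.
If it is in locker 4 (prior 5/19): the attendant opened locker 4, so this case is ruled out; weight (5/19)·0 = 0.
The weights sum to 37/114.
So P(the prize voucher in locker 1 | the attendant opened locker 4) = (5/57) / (37/114) = 10/37.

10/37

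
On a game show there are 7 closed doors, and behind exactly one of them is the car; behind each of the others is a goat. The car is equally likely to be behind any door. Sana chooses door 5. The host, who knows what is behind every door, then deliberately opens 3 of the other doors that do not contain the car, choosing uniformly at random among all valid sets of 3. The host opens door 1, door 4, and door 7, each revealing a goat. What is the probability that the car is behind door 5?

1/7

Consider each possible location of the car in turn.
If it is behind any of doors 1, 4, and 7 (prior 1/7 each): that door was opened and seen not to hold the prize — ruled out; weight (1/7)·0 = 0 each.
If it is behind any of doors 2, 3, and 6 (prior 1/7 each): the host has 10 equally likely choices, so probability 1/10; weight (1/7)·(1/10) = 1/70 each.
If it is behind door 5 (prior 1/7): the host has 20 equally likely choices, so probability 1/20; weight (1/7)·(1/20) = 1/140.
The weights sum to 1/20.
So P(the car behind door 5 | the host opened door 1, door 4, and door 7) = (1/140) / (1/20) = 1/7.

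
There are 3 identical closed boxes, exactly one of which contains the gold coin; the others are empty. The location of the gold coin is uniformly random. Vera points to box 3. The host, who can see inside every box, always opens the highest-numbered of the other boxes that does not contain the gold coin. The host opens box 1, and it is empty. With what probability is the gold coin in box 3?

0

Condition on the true location of the gold coin.
If it is in box 1 (prior 1/3): the host opened box 1, so this case is ruled out; weight (1/3)·0 = 0.
If it is in box 2 (prior 1/3): box 1 is the highest-numbered option available, probability 1; weight (1/3)·1 = 1/3.
If it is in box 3 (prior 1/3): the host would have opened box 2 instead, probability 0; weight (1/3)·0 = 0.
The weights sum to 1/3.
So P(the gold coin in box 3 | the host opened box 1) = 0 / (1/3) = 0.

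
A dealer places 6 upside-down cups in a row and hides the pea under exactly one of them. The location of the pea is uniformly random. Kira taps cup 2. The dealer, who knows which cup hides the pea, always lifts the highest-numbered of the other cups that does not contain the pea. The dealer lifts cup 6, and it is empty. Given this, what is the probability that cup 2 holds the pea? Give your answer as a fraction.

1/5

Condition on the true location of the pea.
If it is under any of cups 1, 2, 3, 4, and 5 (prior 1/6 each): cup 6 is the highest-numbered option available, probability 1; weight (1/6)·1 = 1/6 each.
If it is under cup 6 (prior 1/6): the dealer opened cup 6, so this case is ruled out; weight (1/6)·0 = 0.
The weights sum to 5/6.
So P(the pea under cup 2 | the dealer opened cup 6) = (1/6) / (5/6) = 1/5.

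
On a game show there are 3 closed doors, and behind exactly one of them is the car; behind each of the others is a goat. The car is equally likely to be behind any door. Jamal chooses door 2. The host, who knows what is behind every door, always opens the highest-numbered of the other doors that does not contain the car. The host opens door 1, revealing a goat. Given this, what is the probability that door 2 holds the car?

Apply Bayes' rule, conditioning on where the car actually is.
If it is behind door 1 (prior 1/3): the host opened door 1, so this case is ruled out; weight (1/3)·0 = 0.
If it is behind door 2 (prior 1/3): the host would have opened door 3 instead, probability 0; weight (1/3)·0 = 0.
If it is behind door 3 (prior 1/3): door 1 is the highest-numbered option available, probability 1; weight (1/3)·1 = 1/3.
The weights sum to 1/3.
So P(the car behind door 2 | the host opened door 1) = 0 / (1/3) = 0.

0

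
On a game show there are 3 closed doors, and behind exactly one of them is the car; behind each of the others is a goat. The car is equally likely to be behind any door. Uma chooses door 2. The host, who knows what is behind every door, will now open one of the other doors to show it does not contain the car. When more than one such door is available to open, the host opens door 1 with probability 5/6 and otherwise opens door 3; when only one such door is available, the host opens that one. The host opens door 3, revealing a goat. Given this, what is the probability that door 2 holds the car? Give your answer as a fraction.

1/7

Consider each possible location of the car in turn.
If it is behind door 1 (prior 1/3): only door 3 is available, probability 1; weight (1/3)·1 = 1/3.
If it is behind door 2 (prior 1/3): door 1 is available but not opened, probability 1/6; weight (1/3)·(1/6) = 1/18.
If it is behind door 3 (prior 1/3): the host opened door 3, so this case is ruled out; weight (1/3)·0 = 0.
The weights sum to 7/18.
So P(the car behind door 2 | the host opened door 3) = (1/18) / (7/18) = 1/7.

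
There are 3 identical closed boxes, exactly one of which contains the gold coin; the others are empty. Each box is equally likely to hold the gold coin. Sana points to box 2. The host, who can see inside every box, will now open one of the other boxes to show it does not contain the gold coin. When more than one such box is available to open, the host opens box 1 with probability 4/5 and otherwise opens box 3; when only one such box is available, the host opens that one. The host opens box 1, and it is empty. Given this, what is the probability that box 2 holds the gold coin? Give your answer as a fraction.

Apply Bayes' rule, conditioning on where the gold coin actually is.
If it is in box 1 (prior 1/3): the host opened box 1, so this case is ruled out; weight (1/3)·0 = 0.
If it is in box 2 (prior 1/3): box 1 is available, opened with probability 4/5; weight (1/3)·(4/5) = 4/15.
If it is in box 3 (prior 1/3): only box 1 is available, probability 1; weight (1/3)·1 = 1/3.
The weights sum to 3/5.
So P(the gold coin in box 2 | the host opened box 1) = (4/15) / (3/5) = 4/9.

4/9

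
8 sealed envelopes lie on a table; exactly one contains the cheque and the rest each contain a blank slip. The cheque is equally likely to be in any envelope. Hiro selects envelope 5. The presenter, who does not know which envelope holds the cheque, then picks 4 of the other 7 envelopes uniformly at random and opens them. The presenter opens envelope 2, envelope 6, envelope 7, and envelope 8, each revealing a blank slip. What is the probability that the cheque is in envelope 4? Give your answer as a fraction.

1/4

Condition on the true location of the cheque.
If it is in any of envelopes 1, 3, 4, and 5 (prior 1/8 each): the presenter picks exactly this set with probability 1/35 regardless, and none is the prize; weight (1/8)·(1/35) = 1/280 each.
If it is in any of envelopes 2, 6, 7, and 8 (prior 1/8 each): that envelope was opened and seen not to hold the prize — ruled out; weight (1/8)·0 = 0 each.
The weights sum to 1/70.
So P(the cheque in envelope 4 | the presenter opened envelope 2, envelope 6, envelope 7, and envelope 8) = (1/280) / (1/70) = 1/4.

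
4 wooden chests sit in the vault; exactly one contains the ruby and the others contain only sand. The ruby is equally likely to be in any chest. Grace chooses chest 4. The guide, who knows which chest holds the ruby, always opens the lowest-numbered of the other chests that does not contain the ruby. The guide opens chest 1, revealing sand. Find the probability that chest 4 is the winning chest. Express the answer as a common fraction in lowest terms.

Apply Bayes' rule, conditioning on where the ruby actually is.
If it is in chest 1 (prior 1/4): the guide opened chest 1, so this case is ruled out; weight (1/4)·0 = 0.
If it is in any of chests 2, 3, and 4 (prior 1/4 each): chest 1 is the lowest-numbered option available, probability 1; weight (1/4)·1 = 1/4 each.
The weights sum to 3/4.
So P(the ruby in chest 4 | the guide opened chest 1) = (1/4) / (3/4) = 1/3.

1/3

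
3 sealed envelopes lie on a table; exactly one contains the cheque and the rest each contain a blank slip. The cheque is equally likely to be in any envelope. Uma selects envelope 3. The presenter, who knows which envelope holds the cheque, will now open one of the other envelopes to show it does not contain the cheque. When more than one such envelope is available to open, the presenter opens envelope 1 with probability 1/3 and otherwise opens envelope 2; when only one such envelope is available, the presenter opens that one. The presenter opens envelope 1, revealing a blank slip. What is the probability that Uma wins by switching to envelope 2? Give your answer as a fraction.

Apply Bayes' rule, conditioning on where the cheque actually is.
If it is in envelope 1 (prior 1/3): the presenter opened envelope 1, so this case is ruled out; weight (1/3)·0 = 0.
If it is in envelope 2 (prior 1/3): only envelope 1 is available, probability 1; weight (1/3)·1 = 1/3.
If it is in envelope 3 (prior 1/3): envelope 1 is available, opened with probability 1/3; weight (1/3)·(1/3) = 1/9.
The weights sum to 4/9.
So P(the cheque in envelope 2 | the presenter opened envelope 1) = (1/3) / (4/9) = 3/4.

3/4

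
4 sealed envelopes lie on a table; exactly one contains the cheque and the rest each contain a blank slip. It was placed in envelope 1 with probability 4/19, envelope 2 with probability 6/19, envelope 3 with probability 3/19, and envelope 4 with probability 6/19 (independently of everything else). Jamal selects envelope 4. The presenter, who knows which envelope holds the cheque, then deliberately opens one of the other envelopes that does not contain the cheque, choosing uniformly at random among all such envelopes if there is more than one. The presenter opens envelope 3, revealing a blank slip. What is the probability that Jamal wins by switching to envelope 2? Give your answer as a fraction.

3/7

Condition on the true location of the cheque.
If it is in envelope 1 (prior 4/19): the presenter has 2 equally likely choices, so probability 1/2; weight (4/19)·(1/2) = 2/19.
If it is in envelope 2 (prior 6/19): the presenter has 2 equally likely choices, so probability 1/2; weight (6/19)·(1/2) = 3/19.
If it is in envelope 3 (prior 3/19): the presenter opened envelope 3, so this case is ruled out; weight (3/19)·0 = 0.
If it is in envelope 4 (prior 6/19): the presenter has 3 equally likely choices, so probability 1/3; weight (6/19)·(1/3) = 2/19.
The weights sum to 7/19.
So P(the cheque in envelope 2 | the presenter opened envelope 3) = (3/19) / (7/19) = 3/7.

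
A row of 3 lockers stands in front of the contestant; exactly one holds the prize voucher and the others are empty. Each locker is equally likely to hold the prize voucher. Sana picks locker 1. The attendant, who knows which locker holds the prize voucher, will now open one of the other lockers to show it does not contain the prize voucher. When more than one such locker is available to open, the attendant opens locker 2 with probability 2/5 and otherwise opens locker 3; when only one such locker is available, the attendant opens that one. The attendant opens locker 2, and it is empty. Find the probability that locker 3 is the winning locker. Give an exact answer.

5/7

Condition on the true location of the prize voucher.
If it is in locker 1 (prior 1/3): locker 2 is available, opened with probability 2/5; weight (1/3)·(2/5) = 2/15.
If it is in locker 2 (prior 1/3): the attendant opened locker 2, so this case is ruled out; weight (1/3)·0 = 0.
If it is in locker 3 (prior 1/3): only locker 2 is available, probability 1; weight (1/3)·1 = 1/3.
The weights sum to 7/15.
So P(the prize voucher in locker 3 | the attendant opened locker 2) = (1/3) / (7/15) = 5/7.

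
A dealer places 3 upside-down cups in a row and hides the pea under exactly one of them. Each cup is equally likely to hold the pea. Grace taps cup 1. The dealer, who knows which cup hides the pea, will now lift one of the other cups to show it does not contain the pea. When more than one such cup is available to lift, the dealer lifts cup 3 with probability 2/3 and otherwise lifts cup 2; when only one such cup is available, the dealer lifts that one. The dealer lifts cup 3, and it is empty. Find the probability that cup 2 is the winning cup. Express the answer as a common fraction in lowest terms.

Consider each possible location of the pea in turn.
If it is under cup 1 (prior 1/3): cup 3 is available, opened with probability 2/3; weight (1/3)·(2/3) = 2/9.
If it is under cup 2 (prior 1/3): only cup 3 is available, probability 1; weight (1/3)·1 = 1/3.
If it is under cup 3 (prior 1/3): the dealer opened cup 3, so this case is ruled out; weight (1/3)·0 = 0.
The weights sum to 5/9.
So P(the pea under cup 2 | the dealer opened cup 3) = (1/3) / (5/9) = 3/5.

3/5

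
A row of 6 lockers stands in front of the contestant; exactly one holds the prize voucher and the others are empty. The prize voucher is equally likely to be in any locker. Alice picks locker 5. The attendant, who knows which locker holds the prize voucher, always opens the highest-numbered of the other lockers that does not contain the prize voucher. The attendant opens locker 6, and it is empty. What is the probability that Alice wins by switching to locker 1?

Apply Bayes' rule, conditioning on where the prize voucher actually is.
If it is in any of lockers 1, 2, 3, 4, and 5 (prior 1/6 each): locker 6 is the highest-numbered option available, probability 1; weight (1/6)·1 = 1/6 each.
If it is in locker 6 (prior 1/6): the attendant opened locker 6, so this case is ruled out; weight (1/6)·0 = 0.
The weights sum to 5/6.
So P(the prize voucher in locker 1 | the attendant opened locker 6) = (1/6) / (5/6) = 1/5.

1/5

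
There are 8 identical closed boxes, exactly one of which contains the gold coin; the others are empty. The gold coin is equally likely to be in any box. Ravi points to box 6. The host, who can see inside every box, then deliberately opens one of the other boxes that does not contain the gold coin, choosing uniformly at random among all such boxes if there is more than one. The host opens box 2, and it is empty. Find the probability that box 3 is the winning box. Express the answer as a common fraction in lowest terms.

7/48

Condition on the true location of the gold coin.
If it is in any of boxes 1, 3, 4, 5, 7, and 8 (prior 1/8 each): the host has 6 equally likely choices, so probability 1/6; weight (1/8)·(1/6) = 1/48 each.
If it is in box 2 (prior 1/8): the host opened box 2, so this case is ruled out; weight (1/8)·0 = 0.
If it is in box 6 (prior 1/8): the host has 7 equally likely choices, so probability 1/7; weight (1/8)·(1/7) = 1/56.
The weights sum to 1/7.
So P(the gold coin in box 3 | the host opened box 2) = (1/48) / (1/7) = 7/48.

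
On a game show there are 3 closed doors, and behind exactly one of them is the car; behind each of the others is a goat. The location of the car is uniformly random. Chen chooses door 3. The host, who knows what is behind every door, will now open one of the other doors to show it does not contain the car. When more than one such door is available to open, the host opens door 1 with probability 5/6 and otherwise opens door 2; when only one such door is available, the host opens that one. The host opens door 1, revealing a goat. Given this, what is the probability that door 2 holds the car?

6/11

Consider each possible location of the car in turn.
If it is behind door 1 (prior 1/3): the host opened door 1, so this case is ruled out; weight (1/3)·0 = 0.
If it is behind door 2 (prior 1/3): only door 1 is available, probability 1; weight (1/3)·1 = 1/3.
If it is behind door 3 (prior 1/3): door 1 is available, opened with probability 5/6; weight (1/3)·(5/6) = 5/18.
The weights sum to 11/18.
So P(the car behind door 2 | the host opened door 1) = (1/3) / (11/18) = 6/11.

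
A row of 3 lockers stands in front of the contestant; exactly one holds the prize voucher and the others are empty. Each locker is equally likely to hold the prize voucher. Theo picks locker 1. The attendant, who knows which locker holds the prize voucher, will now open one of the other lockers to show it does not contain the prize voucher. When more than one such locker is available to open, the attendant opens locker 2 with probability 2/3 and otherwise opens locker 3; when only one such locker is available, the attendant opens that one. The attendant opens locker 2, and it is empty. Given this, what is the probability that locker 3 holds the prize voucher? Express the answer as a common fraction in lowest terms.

Condition on the true location of the prize voucher.
If it is in locker 1 (prior 1/3): locker 2 is available, opened with probability 2/3; weight (1/3)·(2/3) = 2/9.
If it is in locker 2 (prior 1/3): the attendant opened locker 2, so this case is ruled out; weight (1/3)·0 = 0.
If it is in locker 3 (prior 1/3): only locker 2 is available, probability 1; weight (1/3)·1 = 1/3.
The weights sum to 5/9.
So P(the prize voucher in locker 3 | the attendant opened locker 2) = (1/3) / (5/9) = 3/5.

3/5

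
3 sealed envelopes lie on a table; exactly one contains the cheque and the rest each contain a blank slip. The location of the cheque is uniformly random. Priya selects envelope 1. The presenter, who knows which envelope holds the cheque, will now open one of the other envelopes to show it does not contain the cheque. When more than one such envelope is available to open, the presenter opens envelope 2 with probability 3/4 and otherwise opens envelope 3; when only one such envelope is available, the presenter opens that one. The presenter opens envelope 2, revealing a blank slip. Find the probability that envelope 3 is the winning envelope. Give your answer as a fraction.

Condition on the true location of the cheque.
If it is in envelope 1 (prior 1/3): envelope 2 is available, opened with probability 3/4; weight (1/3)·(3/4) = 1/4.
If it is in envelope 2 (prior 1/3): the presenter opened envelope 2, so this case is ruled out; weight (1/3)·0 = 0.
If it is in envelope 3 (prior 1/3): only envelope 2 is available, probability 1; weight (1/3)·1 = 1/3.
The weights sum to 7/12.
So P(the cheque in envelope 3 | the presenter opened envelope 2) = (1/3) / (7/12) = 4/7.

4/7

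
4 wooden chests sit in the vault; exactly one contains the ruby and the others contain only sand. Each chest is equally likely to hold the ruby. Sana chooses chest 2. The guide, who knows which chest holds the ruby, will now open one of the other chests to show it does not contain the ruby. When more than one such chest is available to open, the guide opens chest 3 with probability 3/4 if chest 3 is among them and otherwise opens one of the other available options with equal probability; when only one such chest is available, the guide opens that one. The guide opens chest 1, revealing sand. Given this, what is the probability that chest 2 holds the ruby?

1/7

Apply Bayes' rule, conditioning on where the ruby actually is.
If it is in chest 1 (prior 1/4): the guide opened chest 1, so this case is ruled out; weight (1/4)·0 = 0.
If it is in chest 2 (prior 1/4): chest 3 is available but not opened; chest 1 gets probability (1 − 3/4)/2 = 1/8; weight (1/4)·(1/8) = 1/32.
If it is in chest 3 (prior 1/4): chest 3 holds the prize so is unavailable; the guide chooses uniformly among the 2 others, probability 1/2; weight (1/4)·(1/2) = 1/8.
If it is in chest 4 (prior 1/4): chest 3 is available but not opened, probability 1/4; weight (1/4)·(1/4) = 1/16.
The weights sum to 7/32.
So P(the ruby in chest 2 | the guide opened chest 1) = (1/32) / (7/32) = 1/7.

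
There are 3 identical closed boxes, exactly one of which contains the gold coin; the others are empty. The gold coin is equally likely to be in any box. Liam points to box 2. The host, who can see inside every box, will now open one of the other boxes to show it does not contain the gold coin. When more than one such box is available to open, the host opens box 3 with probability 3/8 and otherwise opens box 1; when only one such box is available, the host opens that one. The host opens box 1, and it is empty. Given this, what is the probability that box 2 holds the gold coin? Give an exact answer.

Consider each possible location of the gold coin in turn.
If it is in box 1 (prior 1/3): the host opened box 1, so this case is ruled out; weight (1/3)·0 = 0.
If it is in box 2 (prior 1/3): box 3 is available but not opened, probability 5/8; weight (1/3)·(5/8) = 5/24.
If it is in box 3 (prior 1/3): only box 1 is available, probability 1; weight (1/3)·1 = 1/3.
The weights sum to 13/24.
So P(the gold coin in box 2 | the host opened box 1) = (5/24) / (13/24) = 5/13.

5/13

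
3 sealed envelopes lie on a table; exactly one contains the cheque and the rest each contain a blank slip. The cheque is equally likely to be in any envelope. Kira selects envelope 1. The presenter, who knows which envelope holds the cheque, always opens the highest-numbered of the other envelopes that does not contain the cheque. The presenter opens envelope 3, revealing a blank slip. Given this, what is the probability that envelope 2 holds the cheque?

1/2

Consider each possible location of the cheque in turn.
If it is in either of envelopes 1 and 2 (prior 1/3 each): envelope 3 is the highest-numbered option available, probability 1; weight (1/3)·1 = 1/3 each.
If it is in envelope 3 (prior 1/3): the presenter opened envelope 3, so this case is ruled out; weight (1/3)·0 = 0.
The weights sum to 2/3.
So P(the cheque in envelope 2 | the presenter opened envelope 3) = (1/3) / (2/3) = 1/2.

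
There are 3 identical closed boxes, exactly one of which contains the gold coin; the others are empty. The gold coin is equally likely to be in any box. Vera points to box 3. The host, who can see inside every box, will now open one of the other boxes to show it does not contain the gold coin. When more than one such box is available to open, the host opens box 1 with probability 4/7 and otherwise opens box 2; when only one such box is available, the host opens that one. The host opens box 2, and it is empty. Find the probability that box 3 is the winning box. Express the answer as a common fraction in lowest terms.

3/10

Consider each possible location of the gold coin in turn.
If it is in box 1 (prior 1/3): only box 2 is available, probability 1; weight (1/3)·1 = 1/3.
If it is in box 2 (prior 1/3): the host opened box 2, so this case is ruled out; weight (1/3)·0 = 0.
If it is in box 3 (prior 1/3): box 1 is available but not opened, probability 3/7; weight (1/3)·(3/7) = 1/7.
The weights sum to 10/21.
So P(the gold coin in box 3 | the host opened box 2) = (1/7) / (10/21) = 3/10.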